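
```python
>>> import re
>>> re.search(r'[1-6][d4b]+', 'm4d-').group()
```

'4d'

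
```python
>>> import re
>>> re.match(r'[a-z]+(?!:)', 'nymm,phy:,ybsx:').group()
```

The negative lookahead/lookbehind blocks any match where the forbidden context is present.
`re.match` only tries the pattern at the start of the string.
The match spans [0:4] → 'nymm'.

'nymm'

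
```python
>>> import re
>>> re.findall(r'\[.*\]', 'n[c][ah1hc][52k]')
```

['[c][ah1hc][52k]']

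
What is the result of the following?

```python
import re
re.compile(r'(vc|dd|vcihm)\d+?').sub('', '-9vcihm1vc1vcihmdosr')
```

'-9vcihmdosr'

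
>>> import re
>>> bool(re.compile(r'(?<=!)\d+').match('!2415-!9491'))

False

With `match`, the pattern is implicitly anchored at the beginning.
Here position 0 doesn't satisfy it, so the call returns None, and `bool(None)` is False.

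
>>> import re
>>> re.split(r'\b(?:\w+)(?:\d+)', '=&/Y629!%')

Pattern: a word boundary (`\b`, zero-width); then one or more of a word character (non-capturing group); then one or more of a digit (non-capturing group).
Matches to split on: at [3:7] → 'Y629'.
Splitting on the pattern gives 2 pieces.

['=&/', '!%']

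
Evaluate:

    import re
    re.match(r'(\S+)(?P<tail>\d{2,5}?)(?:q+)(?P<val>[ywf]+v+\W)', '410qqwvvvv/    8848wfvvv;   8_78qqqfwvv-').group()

'410qqwvvvv/'

Pattern: one or more of a non-whitespace character (captured); then 2 to 5 of a digit (lazy) (captured as 'tail'); then one or more of a literal 'q' (non-capturing group); then one or more of one of [ywf], then one or more of the literal 'v', then a non-word character (captured as 'val').
With `match`, the pattern is implicitly anchored at the beginning.
The match spans [0:11] → '410qqwvvvv/'.
Captured: group 1 = '4', group 2 = '10', group 3 = 'wvvvv/'.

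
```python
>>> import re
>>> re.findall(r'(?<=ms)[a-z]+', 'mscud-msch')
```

['cud', 'ch']

The lookaround is zero-width — it requires the adjacent text to match without consuming it, so the asserted text isn't part of the match.
Matches: at [2:5] → 'cud'; at [8:10] → 'ch'.
With no groups in the pattern, `findall` gives back each whole match — 2 here.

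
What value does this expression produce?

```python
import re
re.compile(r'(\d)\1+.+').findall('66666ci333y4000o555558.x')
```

After group 1 captures some text, `\1` only succeeds where that same text appears again.
Walking the string: at [0:24] match '66666ci333y4000o555558.x', group 1 = '6'.
One capturing group, so `findall` returns just the captured substring from the one match — 1 in all.

['6']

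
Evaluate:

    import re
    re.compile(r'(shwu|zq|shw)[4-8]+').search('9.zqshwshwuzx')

None

Unlike `match`, `search` isn't anchored — it looks for the pattern anywhere in the string.
Here the pattern never matches, so the call returns None.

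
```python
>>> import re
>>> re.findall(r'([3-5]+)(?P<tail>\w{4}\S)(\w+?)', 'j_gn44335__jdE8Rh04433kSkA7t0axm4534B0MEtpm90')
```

[('44335', '__jdE', '8'), ('4433', 'kSkA7', 't'), ('4534', 'B0MEt', 'p')]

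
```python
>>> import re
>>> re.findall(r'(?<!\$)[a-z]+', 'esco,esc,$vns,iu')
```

The negative lookahead/lookbehind blocks any match where the forbidden context is present.
Scanning left to right: at [0:4] → 'esco'; at [5:8] → 'esc'; at [11:13] → 'ns'; at [14:16] → 'iu'.
`findall` yields the raw match text (4 of them) because the pattern has no groups.

['esco', 'esc', 'ns', 'iu']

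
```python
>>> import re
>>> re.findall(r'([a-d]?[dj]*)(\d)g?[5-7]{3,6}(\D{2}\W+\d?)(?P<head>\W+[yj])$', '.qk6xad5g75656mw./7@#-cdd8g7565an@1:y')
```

The pattern matches optionally a character in [a-d], then zero or more of one of [dj] (captured); then a digit (captured); then optionally a literal 'g', then 3 to 6 of a character in [5-7]; then exactly 2 of a non-digit, then one or more of a non-word character, then optionally a digit (captured); then one or more of a non-word character, then one of [yj] (captured as 'head'); then anchored at the end.
Walking the string: at [22:37] match 'cdd8g7565an@1:y', groups = ('cdd', '8', 'an@1', ':y').
With 4 capturing groups, `findall` returns a 4-tuple per match.

[('cdd', '8', 'an@1', ':y')]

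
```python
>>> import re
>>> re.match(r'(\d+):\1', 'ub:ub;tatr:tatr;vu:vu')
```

None

With `match`, the pattern is implicitly anchored at the beginning.
Here the pattern fails at index 0, so the call returns None.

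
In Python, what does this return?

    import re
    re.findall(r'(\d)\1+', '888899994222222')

['8', '9', '2']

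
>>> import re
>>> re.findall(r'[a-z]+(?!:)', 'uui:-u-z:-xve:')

['uu', 'u', 'xv']

Because the assertion is negative and zero-width, positions next to the forbidden text are skipped.
Matches: at [0:2] → 'uu'; at [5:6] → 'u'; at [10:12] → 'xv'.
With no groups in the pattern, `findall` gives back each whole match — 3 here.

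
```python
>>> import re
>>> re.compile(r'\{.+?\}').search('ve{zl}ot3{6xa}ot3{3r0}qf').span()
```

The `?` after the quantifier makes it lazy — it takes as little as possible before letting the rest of the pattern try.
`re.search` tries every starting position until one works.
The match spans [2:6] → '{zl}'.

(2, 6)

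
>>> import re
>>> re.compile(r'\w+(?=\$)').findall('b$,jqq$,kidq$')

['b', 'jqq', 'kidq']

Because the assertion is zero-width, the text it checks is not consumed and won't appear in the result.
Walking the string: at [0:1] → 'b'; at [3:6] → 'jqq'; at [8:12] → 'kidq'.
Since nothing is captured, `findall` lists the 3 matched substrings directly.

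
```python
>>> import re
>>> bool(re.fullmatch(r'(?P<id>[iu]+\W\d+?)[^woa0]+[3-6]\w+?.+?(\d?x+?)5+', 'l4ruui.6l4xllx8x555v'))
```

False

The pattern matches one or more of one of [iu], then a non-word character, then one or more of a digit (lazy) (captured as 'id'); then one or more of any character except [woa0]; then a character in [3-6], then one or more of a word character (lazy), then one or more of any character (lazy); then optionally a digit, then one or more of the literal 'x' (lazy) (captured); then one or more of a literal '5'.
`re.fullmatch` requires the pattern to consume the entire string.
Here the pattern can't cover the whole string, so the call returns None, and `bool(None)` is False.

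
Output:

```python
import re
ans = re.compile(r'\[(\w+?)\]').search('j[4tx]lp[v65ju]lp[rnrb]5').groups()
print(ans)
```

('4tx',)

The match spans [1:6] → '[4tx]'.
Captured: group 1 = '4tx'.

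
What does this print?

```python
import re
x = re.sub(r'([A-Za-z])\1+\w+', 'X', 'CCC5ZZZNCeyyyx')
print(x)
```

X

The backreference `\1` re-matches whatever the first group consumed, character for character.
Every occurrence is swapped for 'X'.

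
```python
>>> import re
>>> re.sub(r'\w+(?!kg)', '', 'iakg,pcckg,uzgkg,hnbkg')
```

',,,'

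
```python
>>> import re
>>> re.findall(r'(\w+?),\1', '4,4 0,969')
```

['4']

`\1` is not a pattern — it's the concrete string captured by group 1, re-applied verbatim.
Scanning left to right: at [0:3] match '4,4', group 1 = '4'.
With a single group, `findall` returns only what that group captured — 1 item.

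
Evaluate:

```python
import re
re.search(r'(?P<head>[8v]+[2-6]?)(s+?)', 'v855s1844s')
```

Pattern: one or more of one of [8v], then optionally a character in [2-6] (captured as 'head'); then one or more of a literal 's' (lazy) (captured).
`re.search` scans for the first position where the pattern succeeds.
Here nothing in the string fits, so the call returns None.

None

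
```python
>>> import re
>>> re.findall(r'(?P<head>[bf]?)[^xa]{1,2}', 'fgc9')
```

['f', '']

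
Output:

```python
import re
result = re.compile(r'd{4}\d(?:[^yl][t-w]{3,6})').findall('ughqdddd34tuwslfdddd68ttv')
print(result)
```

['dddd34tuw', 'dddd68ttv']

With no groups in the pattern, `findall` gives back each whole match — 2 here.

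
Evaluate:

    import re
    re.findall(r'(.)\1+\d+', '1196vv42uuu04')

A backreference is literal: `\1` must see the identical characters the first group matched.
`findall` collects group 1 from each match (3 total).

['1', 'v', 'u']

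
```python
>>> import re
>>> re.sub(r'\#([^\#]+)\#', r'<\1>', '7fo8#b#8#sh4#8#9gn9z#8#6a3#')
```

'7fo8<b>8<sh4>8<9gn9z>8<6a3>'

Matches: at [4:7] → '#b#'; at [8:13] → '#sh4#'; at [14:21] → '#9gn9z#'; at [22:27] → '#6a3#'.
`\1` in the replacement pulls in group 1's text for each match.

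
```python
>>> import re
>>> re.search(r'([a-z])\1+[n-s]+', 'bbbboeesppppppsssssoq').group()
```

After group 1 captures some text, `\1` only succeeds where that same text appears again.
Unlike `match`, `search` isn't anchored — it looks for the pattern anywhere in the string.
The match spans [0:5] → 'bbbbo'.
Captured: group 1 = 'b'.

'bbbbo'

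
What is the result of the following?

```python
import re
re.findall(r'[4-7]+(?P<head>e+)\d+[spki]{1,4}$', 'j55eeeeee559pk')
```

['eeeeee']

With a single group, `findall` returns only what that group captured — 1 item.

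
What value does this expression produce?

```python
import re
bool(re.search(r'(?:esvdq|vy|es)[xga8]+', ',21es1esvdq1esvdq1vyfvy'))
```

False

`re.search` scans for the first position where the pattern succeeds.
Here no position works, so the call returns None, and `bool(None)` is False.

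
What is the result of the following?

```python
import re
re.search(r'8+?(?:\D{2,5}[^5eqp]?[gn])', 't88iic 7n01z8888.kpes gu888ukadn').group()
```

'88iic 7n'

Pattern: one or more of a literal '8' (lazy); then 2 to 5 of a non-digit, then optionally any character except [5eqp], then one of [gn] (non-capturing group).
`search` walks the string left to right and returns the first match it finds.
The match spans [1:9] → '88iic 7n'.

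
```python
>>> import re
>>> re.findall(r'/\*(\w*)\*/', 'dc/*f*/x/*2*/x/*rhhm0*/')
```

['f', '2', 'rhhm0']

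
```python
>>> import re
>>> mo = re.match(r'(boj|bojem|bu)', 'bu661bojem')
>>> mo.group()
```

'bu'

`re.match` won't scan ahead — the pattern has to work from the very first character.
The match spans [0:2] → 'bu'.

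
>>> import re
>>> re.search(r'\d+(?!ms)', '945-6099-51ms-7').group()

'945'

`(?!…)`/`(?<!…)` only lets a position through if the neighbouring text does NOT match; no characters are consumed.
The match spans [0:3] → '945'.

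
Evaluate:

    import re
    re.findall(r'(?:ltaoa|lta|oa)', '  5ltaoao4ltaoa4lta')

Branches in `(...|...)` are attempted left-to-right; the first branch that allows the whole pattern to succeed is taken.
`findall` yields the raw match text (3 of them) because the pattern has no groups.

['ltaoa', 'ltaoa', 'lta']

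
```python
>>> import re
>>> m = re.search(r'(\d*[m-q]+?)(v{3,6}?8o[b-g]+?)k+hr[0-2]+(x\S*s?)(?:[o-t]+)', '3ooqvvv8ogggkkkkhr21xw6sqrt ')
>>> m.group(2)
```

'vvv8oggg'

The match spans [0:27] → '3ooqvvv8ogggkkkkhr21xw6sqrt'.
Captured: group 1 = '3ooq', group 2 = 'vvv8oggg', group 3 = 'xw6sqr'.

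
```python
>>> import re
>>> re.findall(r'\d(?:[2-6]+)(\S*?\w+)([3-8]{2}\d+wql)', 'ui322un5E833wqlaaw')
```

[('un5E', '833wql')]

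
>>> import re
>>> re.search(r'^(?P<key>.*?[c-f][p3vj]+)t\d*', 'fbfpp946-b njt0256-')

None

Pattern: anchored at the start of the string; then zero or more of any character (lazy), then a character in [c-f], then one or more of one of [p3vj] (captured as 'key'); then a literal 't', then zero or more of a digit.
`search` walks the string left to right and returns the first match it finds.
Here no position works, so the call returns None.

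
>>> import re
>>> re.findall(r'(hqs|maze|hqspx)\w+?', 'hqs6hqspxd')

['hqs', 'hqs']

The regex engine tests alternatives in the order written; an earlier branch that matches wins even if a later one would match more.
Matches: at [0:4] match 'hqs6', group 1 = 'hqs'; at [4:8] match 'hqsp', group 1 = 'hqs'.
With a single group, `findall` returns only what that group captured — 2 items.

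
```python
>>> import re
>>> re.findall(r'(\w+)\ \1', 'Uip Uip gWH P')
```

['Uip']

`\1` is not a pattern — it's the concrete string captured by group 1, re-applied verbatim.
Scanning left to right: at [0:7] match 'Uip Uip', group 1 = 'Uip'.
Because there's exactly one group, `findall` drops the full match and keeps group 1 from the one hit.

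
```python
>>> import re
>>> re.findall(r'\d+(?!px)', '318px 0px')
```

['31']

The negative lookaround is zero-width — it rules out positions where the adjacent text would match, without consuming anything.
`findall` yields the raw match text (1 of them) because the pattern has no groups.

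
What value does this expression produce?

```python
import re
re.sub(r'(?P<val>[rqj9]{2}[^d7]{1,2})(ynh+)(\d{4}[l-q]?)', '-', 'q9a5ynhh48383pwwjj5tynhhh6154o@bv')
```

'-3pww-@bv'

This matches exactly 2 of one of [rqj9], then 1 to 2 of any character except [d7] (captured as 'val'); then the literal 'yn', then one or more of a literal 'h' (captured); then exactly 4 of a digit, then optionally a character in [l-q] (captured).
Matches: at [0:12] → 'q9a5ynhh4838'; at [16:30] → 'jj5tynhhh6154o'.
Every occurrence is swapped for '-'.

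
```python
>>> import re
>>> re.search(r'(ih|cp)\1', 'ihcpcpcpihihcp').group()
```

`\1` has to match the exact text group 1 already captured.
The match spans [2:6] → 'cpcp'.

'cpcp'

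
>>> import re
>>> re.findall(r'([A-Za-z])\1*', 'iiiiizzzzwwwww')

['i', 'z', 'w']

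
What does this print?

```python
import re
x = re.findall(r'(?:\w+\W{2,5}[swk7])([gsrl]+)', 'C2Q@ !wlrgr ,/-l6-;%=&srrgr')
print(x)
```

This matches one or more of a word character, then 2 to 5 of a non-word character, then one of [swk7] (non-capturing group); then one or more of one of [gsrl] (captured).
Scanning left to right: at [0:11] match 'C2Q@ !wlrgr', group 1 = 'lrgr'; at [15:27] match 'l6-;%=&srrgr', group 1 = 'rrgr'.
With a single group, `findall` returns only what that group captured — 2 items.

['lrgr', 'rrgr']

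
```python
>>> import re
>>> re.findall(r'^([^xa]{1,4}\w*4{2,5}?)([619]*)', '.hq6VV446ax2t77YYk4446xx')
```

[('.hq6VV446ax2t77YYk444', '6')]

This matches anchored at the start of the string; then 1 to 4 of any character except [xa], then zero or more of a word character, then 2 to 5 of the literal '4' (lazy) (captured); then zero or more of one of [619] (captured).
Matches: at [0:22] match '.hq6VV446ax2t77YYk4446', groups = ('.hq6VV446ax2t77YYk444', '6').
Multiple groups make `findall` return tuples — one 2-tuple for the one match.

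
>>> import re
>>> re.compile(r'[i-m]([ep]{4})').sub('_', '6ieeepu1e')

This matches a character in [i-m]; then exactly 4 of one of [ep] (captured).
Matches: at [1:6] → 'ieeep'.
Each match is replaced by '_'.

'6_u1e'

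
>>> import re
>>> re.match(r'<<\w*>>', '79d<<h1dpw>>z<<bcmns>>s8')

None

`re.match` won't scan ahead — the pattern has to work from the very first character.
Here position 0 doesn't satisfy it, so the call returns None.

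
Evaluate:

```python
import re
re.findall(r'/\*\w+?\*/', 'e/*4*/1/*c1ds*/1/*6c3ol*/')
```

`findall` yields the raw match text (3 of them) because the pattern has no groups.

['/*4*/', '/*c1ds*/', '/*6c3ol*/']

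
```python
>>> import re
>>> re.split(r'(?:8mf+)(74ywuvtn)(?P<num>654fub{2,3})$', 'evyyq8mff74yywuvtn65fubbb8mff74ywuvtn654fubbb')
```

['evyyq8mff74yywuvtn65fubbb', '74ywuvtn', '654fubbb', '']

This matches the literal '8m', then one or more of a literal 'f' (non-capturing group); then the literal '74y', then the literal 'wu', then the literal 'vtn' (captured); then the literal '65', then the literal '4fu', then 2 to 3 of the literal 'b' (captured as 'num'); then anchored at the end.
Matches to split on: at [25:45] → '8mff74ywuvtn654fubbb'.
The group in the pattern means `split` returns the separators' captures alongside the pieces.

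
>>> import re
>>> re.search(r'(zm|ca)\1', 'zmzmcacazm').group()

'zmzm'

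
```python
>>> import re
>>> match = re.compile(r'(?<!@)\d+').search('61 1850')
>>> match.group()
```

'61'

Because the assertion is negative and zero-width, positions next to the forbidden text are skipped.
Unlike `match`, `search` isn't anchored — it looks for the pattern anywhere in the string.
The match spans [0:2] → '61'.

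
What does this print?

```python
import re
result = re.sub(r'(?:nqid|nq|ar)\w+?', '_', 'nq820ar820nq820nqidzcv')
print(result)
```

_20_20_20_cv

`|` is ordered: at each position the engine commits to the first alternative that works.
Matches: at [0:3] → 'nq8'; at [5:8] → 'ar8'; at [10:13] → 'nq8'; at [15:20] → 'nqidz'.
`sub` substitutes '_' at each match site.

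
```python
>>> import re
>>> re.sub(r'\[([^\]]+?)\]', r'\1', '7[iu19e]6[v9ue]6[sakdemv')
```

'7iu19e6v9ue6[sakdemv'

`\1` in the replacement pulls in group 1's text for each match.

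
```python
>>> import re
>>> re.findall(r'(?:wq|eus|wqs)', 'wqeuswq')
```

['wq', 'eus', 'wq']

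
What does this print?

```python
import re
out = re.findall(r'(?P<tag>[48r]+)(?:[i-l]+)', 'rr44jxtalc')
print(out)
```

['rr44']

`findall` collects group 1 from the one match (1 total).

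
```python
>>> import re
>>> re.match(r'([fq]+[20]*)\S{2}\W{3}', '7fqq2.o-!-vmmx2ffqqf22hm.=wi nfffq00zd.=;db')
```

Pattern: one or more of one of [fq], then zero or more of one of [20] (captured); then exactly 2 of a non-whitespace character, then exactly 3 of a non-word character.
`match` is anchored at position 0; if the pattern doesn't fit there, it returns None.
Here the string doesn't start with a match, so the call returns None.

None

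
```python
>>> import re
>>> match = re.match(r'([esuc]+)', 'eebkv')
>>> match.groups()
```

('ee',)

The match spans [0:2] → 'ee'.
Captured: group 1 = 'ee'.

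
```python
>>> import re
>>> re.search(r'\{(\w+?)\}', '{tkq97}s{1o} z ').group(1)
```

'tkq97'

Unlike `match`, `search` isn't anchored — it looks for the pattern anywhere in the string.
The match spans [0:7] → '{tkq97}'.
Captured: group 1 = 'tkq97'.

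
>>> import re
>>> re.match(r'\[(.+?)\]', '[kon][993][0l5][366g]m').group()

'[kon]'

A non-greedy quantifier consumes as few characters as it can — just enough that the remainder of the pattern still matches from where it stops; whatever follows it matches normally.
`re.match` won't scan ahead — the pattern has to work from the very first character.
The match spans [0:5] → '[kon]'.
Captured: group 1 = 'kon'.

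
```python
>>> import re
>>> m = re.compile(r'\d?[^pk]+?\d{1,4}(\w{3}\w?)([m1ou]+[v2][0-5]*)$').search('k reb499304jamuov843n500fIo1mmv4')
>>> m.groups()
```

The pattern matches optionally a digit, then one or more of any character except [pk] (lazy), then 1 to 4 of a digit; then exactly 3 of a word character, then optionally a word character (captured); then one or more of one of [m1ou], then one of [v2], then zero or more of a character in [0-5] (captured); then anchored at the end.
`re.search` scans for the first position where the pattern succeeds.
The match spans [1:32] → ' reb499304jamuov843n500fIo1mmv4'.
Captured: group 1 = 'fIo1', group 2 = 'mmv4'.

('fIo1', 'mmv4')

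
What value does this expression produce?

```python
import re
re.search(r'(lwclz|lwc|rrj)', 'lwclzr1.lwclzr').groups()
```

`|` is ordered: at each position the engine commits to the first alternative that works.
`search` walks the string left to right and returns the first match it finds.
The match spans [0:5] → 'lwclz'.
Captured: group 1 = 'lwclz'.

('lwclz',)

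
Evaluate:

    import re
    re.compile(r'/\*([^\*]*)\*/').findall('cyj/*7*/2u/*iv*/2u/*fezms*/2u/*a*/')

['7', 'iv', 'fezms', 'a']

Because there's exactly one group, `findall` drops the full match and keeps group 1 from each hit.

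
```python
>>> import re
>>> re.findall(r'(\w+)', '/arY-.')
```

With a single group, `findall` returns only what that group captured — 1 item.

['arY']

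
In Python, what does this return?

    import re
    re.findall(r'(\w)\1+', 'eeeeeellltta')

['e', 'l', 't']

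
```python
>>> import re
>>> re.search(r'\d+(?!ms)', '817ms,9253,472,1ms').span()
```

(0, 2)

The negative lookahead/lookbehind blocks any match where the forbidden context is present.
`re.search` scans for the first position where the pattern succeeds.
The match spans [0:2] → '81'.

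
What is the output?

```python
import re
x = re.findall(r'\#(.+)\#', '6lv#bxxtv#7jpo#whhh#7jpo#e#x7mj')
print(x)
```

['bxxtv#7jpo#whhh#7jpo#e']

One capturing group, so `findall` returns just the captured substring from the one match — 1 in all.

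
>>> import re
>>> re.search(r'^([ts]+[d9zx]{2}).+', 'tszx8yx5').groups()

The match spans [0:8] → 'tszx8yx5'.
Captured: group 1 = 'tszx'.

('tszx',)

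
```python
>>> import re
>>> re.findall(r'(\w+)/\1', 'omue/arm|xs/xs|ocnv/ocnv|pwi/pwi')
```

['xs', 'ocnv', 'pwi']

The backreference `\1` re-matches whatever the first group consumed, character for character.
With a single group, `findall` returns only what that group captured — 3 items.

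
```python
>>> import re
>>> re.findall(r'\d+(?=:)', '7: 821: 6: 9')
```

The lookaround is zero-width — it requires the adjacent text to match without consuming it, so the asserted text isn't part of the match.
Walking the string: at [0:1] → '7'; at [3:6] → '821'; at [8:9] → '6'.
With no groups in the pattern, `findall` gives back each whole match — 3 here.

['7', '821', '6']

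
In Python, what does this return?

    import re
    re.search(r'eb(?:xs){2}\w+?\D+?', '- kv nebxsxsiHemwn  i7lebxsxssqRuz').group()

A non-greedy quantifier consumes as few characters as it can — just enough that the remainder of the pattern still matches from where it stops; whatever follows it matches normally.
The match spans [6:14] → 'ebxsxsiH'.

'ebxsxsiH'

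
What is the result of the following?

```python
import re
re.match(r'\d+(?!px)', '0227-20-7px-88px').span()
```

`(?!…)`/`(?<!…)` only lets a position through if the neighbouring text does NOT match; no characters are consumed.
`re.match` won't scan ahead — the pattern has to work from the very first character.
The match spans [0:4] → '0227'.

(0, 4)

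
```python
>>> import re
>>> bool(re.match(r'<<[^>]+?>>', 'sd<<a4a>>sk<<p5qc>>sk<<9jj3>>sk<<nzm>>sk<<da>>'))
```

False

`match` is anchored at position 0; if the pattern doesn't fit there, it returns None.
Here the pattern fails at index 0, so the call returns None, and `bool(None)` is False.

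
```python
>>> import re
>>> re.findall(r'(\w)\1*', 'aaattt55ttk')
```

['a', 't', '5', 't', 'k']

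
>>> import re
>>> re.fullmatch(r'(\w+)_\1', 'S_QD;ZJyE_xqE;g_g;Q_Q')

After group 1 captures some text, `\1` only succeeds where that same text appears again.
For `fullmatch`, every character of the input must be accounted for by the pattern.
Here the string isn't matched end-to-end, so the call returns None.

None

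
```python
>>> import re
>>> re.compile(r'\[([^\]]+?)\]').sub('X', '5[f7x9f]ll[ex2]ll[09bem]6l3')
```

'5XllXllX6l3'

Matches: at [1:8] → '[f7x9f]'; at [10:15] → '[ex2]'; at [17:24] → '[09bem]'.
`sub` substitutes 'X' at each match site.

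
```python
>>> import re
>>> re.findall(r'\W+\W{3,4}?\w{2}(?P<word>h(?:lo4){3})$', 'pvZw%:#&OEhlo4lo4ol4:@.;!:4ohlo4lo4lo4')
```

['hlo4lo4lo4']

The pattern matches one or more of a non-word character, then 3 to 4 of a non-word character (lazy); then exactly 2 of a word character; then the literal 'h', then the literal 'lo4' repeated 3 times (captured as 'word'); then anchored at the end.
Walking the string: at [20:38] match ':@.;!:4ohlo4lo4lo4', group 1 = 'hlo4lo4lo4'.
With a single group, `findall` returns only what that group captured — 1 item.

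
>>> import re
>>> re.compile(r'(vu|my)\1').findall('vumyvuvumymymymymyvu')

['vu', 'my', 'my']

After group 1 captures some text, `\1` only succeeds where that same text appears again.
Matches: at [4:8] match 'vuvu', group 1 = 'vu'; at [8:12] match 'mymy', group 1 = 'my'; at [12:16] match 'mymy', group 1 = 'my'.
`findall` collects group 1 from each match (3 total).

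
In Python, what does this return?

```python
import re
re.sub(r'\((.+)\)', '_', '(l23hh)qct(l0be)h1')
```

Matches: at [0:16] → '(l23hh)qct(l0be)'.
Each match is replaced by '_'.

'_h1'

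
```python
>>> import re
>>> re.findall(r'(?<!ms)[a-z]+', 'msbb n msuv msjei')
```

['msbb', 'n', 'msuv', 'msjei']

The negative lookaround is zero-width — it rules out positions where the adjacent text would match, without consuming anything.
With no groups in the pattern, `findall` gives back each whole match — 4 here.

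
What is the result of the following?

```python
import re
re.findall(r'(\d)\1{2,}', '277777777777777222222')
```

The backreference `\1` re-matches whatever the first group consumed, character for character.
Scanning left to right: at [1:15] match '77777777777777', group 1 = '7'; at [15:21] match '222222', group 1 = '2'.
`findall` collects group 1 from each match (2 total).

['7', '2']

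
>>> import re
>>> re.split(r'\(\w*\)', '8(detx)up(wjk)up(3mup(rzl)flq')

Splitting on the pattern gives 4 pieces.

['8', 'up', 'up(3mup', 'flq']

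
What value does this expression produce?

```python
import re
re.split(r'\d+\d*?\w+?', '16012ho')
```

['', 'o']

This matches one or more of a digit; then zero or more of a digit (lazy), then one or more of a word character (lazy).
The `?` after the quantifier makes it lazy — it takes as little as possible before letting the rest of the pattern try.
Matches to split on: at [0:6] → '16012h'.
Splitting on the pattern gives 2 pieces.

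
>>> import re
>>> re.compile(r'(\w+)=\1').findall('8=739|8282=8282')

['8282']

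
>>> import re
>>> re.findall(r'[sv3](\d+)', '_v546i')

Because there's exactly one group, `findall` drops the full match and keeps group 1 from the one hit.

['546']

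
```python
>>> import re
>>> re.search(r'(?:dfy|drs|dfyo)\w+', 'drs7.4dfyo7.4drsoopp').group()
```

`re.search` tries every starting position until one works.
The match spans [0:4] → 'drs7'.

'drs7'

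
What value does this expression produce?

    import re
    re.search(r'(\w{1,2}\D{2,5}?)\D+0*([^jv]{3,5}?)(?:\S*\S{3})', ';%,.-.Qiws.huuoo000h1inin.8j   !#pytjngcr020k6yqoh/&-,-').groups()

This matches 1 to 2 of a word character, then 2 to 5 of a non-digit (lazy) (captured); then one or more of a non-digit, then zero or more of the literal '0'; then 3 to 5 of any character except [jv] (lazy) (captured); then zero or more of a non-whitespace character, then exactly 3 of a non-whitespace character (non-capturing group).
`re.search` scans for the first position where the pattern succeeds.
The match spans [6:28] → 'Qiws.huuoo000h1inin.8j'.
Captured: group 1 = 'Qiws', group 2 = 'h1i'.

('Qiws', 'h1i')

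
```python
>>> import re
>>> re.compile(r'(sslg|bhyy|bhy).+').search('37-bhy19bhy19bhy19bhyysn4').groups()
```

('bhy',)

`re.search` tries every starting position until one works.
The match spans [3:25] → 'bhy19bhy19bhy19bhyysn4'.
Captured: group 1 = 'bhy'.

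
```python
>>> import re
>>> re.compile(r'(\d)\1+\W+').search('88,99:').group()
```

'88,'

The backreference `\1` re-matches whatever the first group consumed, character for character.
Unlike `match`, `search` isn't anchored — it looks for the pattern anywhere in the string.
The match spans [0:3] → '88,'.
Captured: group 1 = '8'.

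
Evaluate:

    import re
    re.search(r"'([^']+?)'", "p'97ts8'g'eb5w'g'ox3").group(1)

The match spans [1:8] → "'97ts8'".
Captured: group 1 = '97ts8'.

'97ts8'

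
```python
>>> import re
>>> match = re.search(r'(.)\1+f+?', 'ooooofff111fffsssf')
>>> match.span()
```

A backreference is literal: `\1` must see the identical characters the first group matched.
`search` walks the string left to right and returns the first match it finds.
The match spans [0:6] → 'ooooof'.
Captured: group 1 = 'o'.

(0, 6)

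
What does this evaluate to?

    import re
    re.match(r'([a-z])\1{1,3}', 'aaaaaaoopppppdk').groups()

The match spans [0:4] → 'aaaa'.
Captured: group 1 = 'a'.

('a',)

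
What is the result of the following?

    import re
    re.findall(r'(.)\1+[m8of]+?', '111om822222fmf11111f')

After group 1 captures some text, `\1` only succeeds where that same text appears again.
Because there's exactly one group, `findall` drops the full match and keeps group 1 from each hit.

['1', '2', '1']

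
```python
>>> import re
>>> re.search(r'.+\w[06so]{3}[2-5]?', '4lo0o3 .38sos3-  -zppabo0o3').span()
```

The pattern matches one or more of any character, then a word character; then exactly 3 of one of [06so], then optionally a character in [2-5].
Unlike `match`, `search` isn't anchored — it looks for the pattern anywhere in the string.
The match spans [0:27] → '4lo0o3 .38sos3-  -zppabo0o3'.

(0, 27)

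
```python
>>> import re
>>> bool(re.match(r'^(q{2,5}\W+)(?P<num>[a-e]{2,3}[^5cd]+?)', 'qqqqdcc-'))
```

False

This matches anchored at the start of the string; then 2 to 5 of the literal 'q', then one or more of a non-word character (captured); then 2 to 3 of a character in [a-e], then one or more of any character except [5cd] (lazy) (captured as 'num').
With `match`, the pattern is implicitly anchored at the beginning.
Here the pattern fails at index 0, so the call returns None, and `bool(None)` is False.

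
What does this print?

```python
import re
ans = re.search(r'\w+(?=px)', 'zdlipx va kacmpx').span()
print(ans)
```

(0, 4)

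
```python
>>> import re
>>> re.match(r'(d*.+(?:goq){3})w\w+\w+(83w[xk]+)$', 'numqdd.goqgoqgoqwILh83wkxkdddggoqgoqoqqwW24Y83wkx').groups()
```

Pattern: zero or more of the literal 'd', then one or more of any character, then the literal 'goq' repeated 3 times (captured); then a literal 'w', then one or more of a word character, then one or more of a word character; then the literal '83w', then one or more of one of [xk] (captured); then anchored at the end.
With `match`, the pattern is implicitly anchored at the beginning.
The match spans [0:49] → 'numqdd.goqgoqgoqwILh83wkxkdddggoqgoqoqqwW24Y83wkx'.
Captured: group 1 = 'numqdd.goqgoqgoq', group 2 = '83wkx'.

('numqdd.goqgoqgoq', '83wkx')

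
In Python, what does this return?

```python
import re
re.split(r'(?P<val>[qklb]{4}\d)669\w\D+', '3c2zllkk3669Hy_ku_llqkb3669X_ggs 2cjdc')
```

`re.split` interleaves the captured-group text with the surrounding fragments.

['3c2z', 'llkk3', '3669X_ggs 2cjdc']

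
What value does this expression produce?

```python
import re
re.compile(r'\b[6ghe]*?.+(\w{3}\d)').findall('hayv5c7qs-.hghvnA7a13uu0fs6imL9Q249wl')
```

Because there's exactly one group, `findall` drops the full match and keeps group 1 from the one hit.

['Q249']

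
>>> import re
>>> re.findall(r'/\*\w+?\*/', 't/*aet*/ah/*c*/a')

Walking the string: at [1:8] → '/*aet*/'; at [10:15] → '/*c*/'.
With no groups in the pattern, `findall` gives back each whole match — 2 here.

['/*aet*/', '/*c*/']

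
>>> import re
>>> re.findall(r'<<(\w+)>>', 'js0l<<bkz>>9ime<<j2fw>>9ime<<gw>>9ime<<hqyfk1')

`findall` collects group 1 from each match (3 total).

['bkz', 'j2fw', 'gw']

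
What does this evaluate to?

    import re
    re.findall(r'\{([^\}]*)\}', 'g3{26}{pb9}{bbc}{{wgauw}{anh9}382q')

Walking the string: at [2:6] match '{26}', group 1 = '26'; at [6:11] match '{pb9}', group 1 = 'pb9'; at [11:16] match '{bbc}', group 1 = 'bbc'; at [16:24] match '{{wgauw}', group 1 = '{wgauw'; at [24:30] match '{anh9}', group 1 = 'anh9'.
With a single group, `findall` returns only what that group captured — 5 items.

['26', 'pb9', 'bbc', '{wgauw', 'anh9']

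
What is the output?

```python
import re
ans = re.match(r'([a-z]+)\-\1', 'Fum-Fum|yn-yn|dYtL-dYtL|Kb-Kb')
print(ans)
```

None

`re.match` won't scan ahead — the pattern has to work from the very first character.
Here the pattern fails at index 0, so the call returns None.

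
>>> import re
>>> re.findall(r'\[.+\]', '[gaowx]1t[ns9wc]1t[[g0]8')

['[gaowx]1t[ns9wc]1t[[g0]']

Since nothing is captured, `findall` lists the 1 matched substring directly.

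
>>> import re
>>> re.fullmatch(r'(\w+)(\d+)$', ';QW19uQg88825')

None

Pattern: one or more of a word character (captured); then one or more of a digit (captured); then anchored at the end.
`fullmatch` succeeds only if the pattern covers the string from start to end.
Here the pattern can't cover the whole string, so the call returns None.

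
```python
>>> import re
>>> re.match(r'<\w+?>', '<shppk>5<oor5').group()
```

With `match`, the pattern is implicitly anchored at the beginning.
The match spans [0:7] → '<shppk>'.

'<shppk>'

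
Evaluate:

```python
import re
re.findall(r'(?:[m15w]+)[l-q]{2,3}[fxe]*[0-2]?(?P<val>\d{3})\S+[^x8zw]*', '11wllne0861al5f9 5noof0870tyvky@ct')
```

With a single group, `findall` returns only what that group captured — 1 item.

['861']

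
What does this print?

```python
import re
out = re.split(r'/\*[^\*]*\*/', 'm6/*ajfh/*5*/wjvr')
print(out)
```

['m6/*ajfh', 'wjvr']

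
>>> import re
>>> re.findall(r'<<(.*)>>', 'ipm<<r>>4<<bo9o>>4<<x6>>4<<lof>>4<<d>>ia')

One capturing group, so `findall` returns just the captured substring from the one match — 1 in all.

['r>>4<<bo9o>>4<<x6>>4<<lof>>4<<d']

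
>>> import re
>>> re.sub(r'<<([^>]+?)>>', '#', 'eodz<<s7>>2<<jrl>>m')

Every occurrence is swapped for '#'.

'eodz#2#m'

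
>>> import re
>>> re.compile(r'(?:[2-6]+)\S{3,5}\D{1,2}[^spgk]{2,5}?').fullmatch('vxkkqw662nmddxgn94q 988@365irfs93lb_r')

None

Pattern: one or more of a character in [2-6] (non-capturing group); then 3 to 5 of a non-whitespace character, then 1 to 2 of a non-digit, then 2 to 5 of any character except [spgk] (lazy).
`fullmatch` succeeds only if the pattern covers the string from start to end.
Here there's no way to consume every character, so the call returns None.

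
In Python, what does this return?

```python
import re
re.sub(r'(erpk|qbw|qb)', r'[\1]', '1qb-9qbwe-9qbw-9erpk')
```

'1[qb]-9[qbw]e-9[qbw]-9[erpk]'

The regex engine tests alternatives in the order written; an earlier branch that matches wins even if a later one would match more.
Each match is replaced using the text its own group 1 captured.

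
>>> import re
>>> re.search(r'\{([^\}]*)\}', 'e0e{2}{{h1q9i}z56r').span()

The match spans [3:6] → '{2}'.

(3, 6)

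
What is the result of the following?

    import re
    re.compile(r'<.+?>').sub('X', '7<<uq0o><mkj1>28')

The `?` after the quantifier makes it lazy — it takes as little as possible before letting the rest of the pattern try.
Matches: at [1:8] → '<<uq0o>'; at [8:14] → '<mkj1>'.
Every occurrence is swapped for 'X'.

'7XX28'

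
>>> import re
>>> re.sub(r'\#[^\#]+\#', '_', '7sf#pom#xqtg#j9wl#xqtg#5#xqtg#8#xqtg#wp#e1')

Matches: at [3:8] → '#pom#'; at [12:18] → '#j9wl#'; at [22:25] → '#5#'; at [29:32] → '#8#'; at [36:40] → '#wp#'.
Each match is replaced by '_'.

'7sf_xqtg_xqtg_xqtg_xqtg_e1'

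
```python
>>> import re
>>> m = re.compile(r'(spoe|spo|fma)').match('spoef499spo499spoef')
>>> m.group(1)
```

'spoe'

`|` is ordered: at each position the engine commits to the first alternative that works.
`match` is anchored at position 0; if the pattern doesn't fit there, it returns None.
The match spans [0:4] → 'spoe'.
Captured: group 1 = 'spoe'.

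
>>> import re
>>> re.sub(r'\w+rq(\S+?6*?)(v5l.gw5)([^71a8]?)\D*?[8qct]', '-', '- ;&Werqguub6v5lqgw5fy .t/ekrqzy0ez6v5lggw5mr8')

Each match is replaced by '-'.

'- ;&-/-'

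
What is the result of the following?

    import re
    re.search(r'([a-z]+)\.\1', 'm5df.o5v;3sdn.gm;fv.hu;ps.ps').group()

'ps.ps'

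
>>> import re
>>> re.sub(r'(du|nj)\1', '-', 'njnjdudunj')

'--nj'

After group 1 captures some text, `\1` only succeeds where that same text appears again.
Matches: at [0:4] → 'njnj'; at [4:8] → 'dudu'.
Every occurrence is swapped for '-'.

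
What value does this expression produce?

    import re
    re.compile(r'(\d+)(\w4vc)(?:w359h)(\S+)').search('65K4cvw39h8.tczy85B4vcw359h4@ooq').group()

The match spans [16:32] → '85B4vcw359h4@ooq'.

'85B4vcw359h4@ooq'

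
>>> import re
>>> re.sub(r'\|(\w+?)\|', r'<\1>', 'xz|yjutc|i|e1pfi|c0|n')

'xz<yjutc>i<e1pfi>c0|n'

The replacement refers to a captured group, so each match is rewritten using its own captured text.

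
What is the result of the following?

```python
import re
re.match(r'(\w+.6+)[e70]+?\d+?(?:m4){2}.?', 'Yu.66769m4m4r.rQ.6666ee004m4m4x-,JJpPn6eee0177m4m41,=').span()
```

`match` is anchored at position 0; if the pattern doesn't fit there, it returns None.
The match spans [0:13] → 'Yu.66769m4m4r'.

(0, 13)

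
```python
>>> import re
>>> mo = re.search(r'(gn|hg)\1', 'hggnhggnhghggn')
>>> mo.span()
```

`\1` is not a pattern — it's the concrete string captured by group 1, re-applied verbatim.
`re.search` scans for the first position where the pattern succeeds.
The match spans [8:12] → 'hghg'.
Captured: group 1 = 'hg'.

(8, 12)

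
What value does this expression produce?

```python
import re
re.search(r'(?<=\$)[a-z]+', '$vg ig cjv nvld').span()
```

(1, 3)

The positive lookaround only admits positions where the adjacent text matches; those characters stay outside the span.
`re.search` scans for the first position where the pattern succeeds.
The match spans [1:3] → 'vg'.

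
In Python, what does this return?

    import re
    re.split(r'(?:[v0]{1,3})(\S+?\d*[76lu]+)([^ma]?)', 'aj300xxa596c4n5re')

Pattern: 1 to 3 of one of [v0] (non-capturing group); then one or more of a non-whitespace character (lazy), then zero or more of a digit, then one or more of one of [76lu] (captured); then optionally any character except [ma] (captured).
Matches to split on: at [3:12] → '00xxa596c'.
The group in the pattern means `split` returns the separators' captures alongside the pieces.

['aj3', 'xxa596', 'c', '4n5re']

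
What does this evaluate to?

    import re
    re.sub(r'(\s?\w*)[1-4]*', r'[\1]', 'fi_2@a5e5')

'[fi_2][]@[a5e5][]'

The pattern matches optionally whitespace, then zero or more of a word character (captured); then zero or more of a character in [1-4].
Matches: at [0:4] → 'fi_2'; at [4:4] → ''; at [5:9] → 'a5e5'; at [9:9] → ''.
Each match is replaced using the text its own group 1 captured.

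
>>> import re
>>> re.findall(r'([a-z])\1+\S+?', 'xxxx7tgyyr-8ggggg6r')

The backreference `\1` re-matches whatever the first group consumed, character for character.
One capturing group, so `findall` returns just the captured substring from each match — 3 in all.

['x', 'y', 'g']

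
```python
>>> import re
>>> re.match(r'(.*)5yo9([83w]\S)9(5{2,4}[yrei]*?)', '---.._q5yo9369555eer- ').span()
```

(0, 17)

Pattern: zero or more of any character (captured); then the literal '5yo', then a literal '9'; then one of [83w], then a non-whitespace character (captured); then a literal '9'; then 2 to 4 of the literal '5', then zero or more of one of [yrei] (lazy) (captured).
With the lazy modifier that quantifier settles for the fewest repetitions that let the rest of the pattern succeed (the atoms after it are unaffected and can still be greedy).
With `match`, the pattern is implicitly anchored at the beginning.
The match spans [0:17] → '---.._q5yo9369555'.
Captured: group 1 = '---.._q', group 2 = '36', group 3 = '555'.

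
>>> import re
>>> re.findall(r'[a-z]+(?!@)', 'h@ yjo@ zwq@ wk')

The negative lookahead/lookbehind blocks any match where the forbidden context is present.
Walking the string: at [3:5] → 'yj'; at [8:10] → 'zw'; at [13:15] → 'wk'.
Since nothing is captured, `findall` lists the 3 matched substrings directly.

['yj', 'zw', 'wk']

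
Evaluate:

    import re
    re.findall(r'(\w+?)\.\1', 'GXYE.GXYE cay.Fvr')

['GXYE']

`\1` is not a pattern — it's the concrete string captured by group 1, re-applied verbatim.
Because there's exactly one group, `findall` drops the full match and keeps group 1 from the one hit.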